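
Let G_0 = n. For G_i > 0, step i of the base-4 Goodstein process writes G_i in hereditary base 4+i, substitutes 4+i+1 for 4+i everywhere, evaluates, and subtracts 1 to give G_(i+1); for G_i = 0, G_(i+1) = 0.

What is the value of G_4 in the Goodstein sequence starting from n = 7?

7

[0] 7 ≡ 4 + 3 (base 4). Lift 5: 8. −1: 7.
[1] 7 ≡ 5 + 2 (base 5). Lift 6: 8. −1: 7.
[2] 7 ≡ 6 + 1 (base 6). Lift 7: 8. −1: 7.
[3] 7 ≡ 7 (base 7). Lift 8: 8. −1: 7.
[4] 7 ≡ 7 (base 8). Lift 9: 7. −1: 6.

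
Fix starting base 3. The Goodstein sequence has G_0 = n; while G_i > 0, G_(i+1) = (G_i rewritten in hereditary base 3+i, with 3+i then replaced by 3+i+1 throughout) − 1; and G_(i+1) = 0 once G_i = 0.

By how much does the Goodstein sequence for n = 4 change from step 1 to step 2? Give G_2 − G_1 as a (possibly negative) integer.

[0] 4 ≡ 3 + 1 (base 3). Lift 4: 5. −1: 4.
[1] 4 ≡ 4 (base 4). Lift 5: 5. −1: 4.

0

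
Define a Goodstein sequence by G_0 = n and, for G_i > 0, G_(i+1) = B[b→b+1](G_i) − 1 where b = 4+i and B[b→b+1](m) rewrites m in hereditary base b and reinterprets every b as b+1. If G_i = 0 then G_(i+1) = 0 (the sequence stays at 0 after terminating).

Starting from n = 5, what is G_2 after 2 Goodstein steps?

5

[0] 5 ≡ 4 + 1 (base 4). Lift 5: 6. −1: 5.
[1] 5 ≡ 5 (base 5). Lift 6: 6. −1: 5.
[2] 5 ≡ 5 (base 6). Lift 7: 5. −1: 4.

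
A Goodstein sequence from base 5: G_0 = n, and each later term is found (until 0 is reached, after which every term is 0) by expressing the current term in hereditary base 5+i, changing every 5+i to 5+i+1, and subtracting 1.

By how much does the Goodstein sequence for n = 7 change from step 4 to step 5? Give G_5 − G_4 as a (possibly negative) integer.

-1

7 —HB5→ 5 + 2 —bump→ 6 + 2 = 8 —(−1)→ 7
7 —HB6→ 6 + 1 —bump→ 7 + 1 = 8 —(−1)→ 7
7 —HB7→ 7 —bump→ 8 = 8 —(−1)→ 7
7 —HB8→ 7 —bump→ 7 = 7 —(−1)→ 6
6 —HB9→ 6 —bump→ 6 = 6 —(−1)→ 5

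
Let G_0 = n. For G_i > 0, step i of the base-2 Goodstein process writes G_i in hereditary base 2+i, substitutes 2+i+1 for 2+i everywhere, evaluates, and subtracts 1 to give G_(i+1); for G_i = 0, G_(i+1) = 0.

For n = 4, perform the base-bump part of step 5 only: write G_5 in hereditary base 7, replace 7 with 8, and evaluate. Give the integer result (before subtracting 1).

140

base 2: 4 = 2^2; at 3: 3^3 = 27; next = 26
base 3: 26 = 2·3^2 + 2·3 + 2; at 4: 2·4^2 + 2·4 + 2 = 42; next = 41
base 4: 41 = 2·4^2 + 2·4 + 1; at 5: 2·5^2 + 2·5 + 1 = 61; next = 60
base 5: 60 = 2·5^2 + 2·5; at 6: 2·6^2 + 2·6 = 84; next = 83
base 6: 83 = 2·6^2 + 6 + 5; at 7: 2·7^2 + 7 + 5 = 110; next = 109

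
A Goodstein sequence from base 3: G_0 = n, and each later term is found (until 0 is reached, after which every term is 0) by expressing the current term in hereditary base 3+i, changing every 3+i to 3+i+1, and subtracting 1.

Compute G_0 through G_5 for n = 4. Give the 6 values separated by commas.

4, 4, 4, 3, 2, 1

G_0 = 4. HB_3(4) = 3 + 1. Bump = 5. G_1 = 4.
G_1 = 4. HB_4(4) = 4. Bump = 5. G_2 = 4.
G_2 = 4. HB_5(4) = 4. Bump = 4. G_3 = 3.
G_3 = 3. HB_6(3) = 3. Bump = 3. G_4 = 2.
G_4 = 2. HB_7(2) = 2. Bump = 2. G_5 = 1.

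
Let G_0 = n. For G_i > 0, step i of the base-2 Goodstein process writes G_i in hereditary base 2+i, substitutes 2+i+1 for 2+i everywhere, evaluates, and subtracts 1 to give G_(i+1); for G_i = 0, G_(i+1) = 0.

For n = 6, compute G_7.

332147

6 —HB2→ 2^2 + 2 —bump→ 3^3 + 3 = 30 —(−1)→ 29
29 —HB3→ 3^3 + 2 —bump→ 4^4 + 2 = 258 —(−1)→ 257
257 —HB4→ 4^4 + 1 —bump→ 5^5 + 1 = 3126 —(−1)→ 3125
3125 —HB5→ 5^5 —bump→ 6^6 = 46656 —(−1)→ 46655
46655 —HB6→ 5·6^5 + 5·6^4 + 5·6^3 + 5·6^2 + 5·6 + 5 —bump→ 5·7^5 + 5·7^4 + 5·7^3 + 5·7^2 + 5·7 + 5 = 98040 —(−1)→ 98039
98039 —HB7→ 5·7^5 + 5·7^4 + 5·7^3 + 5·7^2 + 5·7 + 4 —bump→ 5·8^5 + 5·8^4 + 5·8^3 + 5·8^2 + 5·8 + 4 = 187244 —(−1)→ 187243
187243 —HB8→ 5·8^5 + 5·8^4 + 5·8^3 + 5·8^2 + 5·8 + 3 —bump→ 5·9^5 + 5·9^4 + 5·9^3 + 5·9^2 + 5·9 + 3 = 332148 —(−1)→ 332147
332147 —HB9→ 5·9^5 + 5·9^4 + 5·9^3 + 5·9^2 + 5·9 + 2 —bump→ 5·10^5 + 5·10^4 + 5·10^3 + 5·10^2 + 5·10 + 2 = 555552 —(−1)→ 555551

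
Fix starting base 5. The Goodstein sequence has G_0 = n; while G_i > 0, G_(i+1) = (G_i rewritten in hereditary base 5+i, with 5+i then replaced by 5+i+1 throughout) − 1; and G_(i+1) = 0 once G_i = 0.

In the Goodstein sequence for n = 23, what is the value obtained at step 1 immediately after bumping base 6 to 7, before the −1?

i=0: 23 = 4·5 + 3 (b=5); 5→6: 4·6 + 3 = 27; 27−1 = 26
i=1: 26 = 4·6 + 2 (b=6); 6→7: 4·7 + 2 = 30; 30−1 = 29

30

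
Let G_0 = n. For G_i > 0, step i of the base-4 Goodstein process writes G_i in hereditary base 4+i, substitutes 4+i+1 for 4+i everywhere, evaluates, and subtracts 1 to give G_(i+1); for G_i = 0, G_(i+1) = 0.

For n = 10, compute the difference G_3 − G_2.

1

[0] 10 ≡ 2·4 + 2 (base 4). Lift 5: 12. −1: 11.
[1] 11 ≡ 2·5 + 1 (base 5). Lift 6: 13. −1: 12.
[2] 12 ≡ 2·6 (base 6). Lift 7: 14. −1: 13.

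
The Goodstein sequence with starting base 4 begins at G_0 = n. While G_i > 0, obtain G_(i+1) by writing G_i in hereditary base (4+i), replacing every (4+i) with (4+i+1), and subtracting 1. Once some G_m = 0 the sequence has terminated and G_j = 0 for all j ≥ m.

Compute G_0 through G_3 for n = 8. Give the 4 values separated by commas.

8 —HB4→ 2·4 —bump→ 2·5 = 10 —(−1)→ 9
9 —HB5→ 5 + 4 —bump→ 6 + 4 = 10 —(−1)→ 9
9 —HB6→ 6 + 3 —bump→ 7 + 3 = 10 —(−1)→ 9

8, 9, 9, 9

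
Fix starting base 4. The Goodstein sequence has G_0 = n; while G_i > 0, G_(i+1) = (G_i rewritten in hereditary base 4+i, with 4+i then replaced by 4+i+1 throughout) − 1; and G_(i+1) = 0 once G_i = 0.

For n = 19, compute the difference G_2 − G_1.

10

G_0=19  [base 4] 4^2 + 3  →[4↦5]→  5^2 + 3 = 28  −1 ⇒ G_1=27
G_1=27  [base 5] 5^2 + 2  →[5↦6]→  6^2 + 2 = 38  −1 ⇒ G_2=37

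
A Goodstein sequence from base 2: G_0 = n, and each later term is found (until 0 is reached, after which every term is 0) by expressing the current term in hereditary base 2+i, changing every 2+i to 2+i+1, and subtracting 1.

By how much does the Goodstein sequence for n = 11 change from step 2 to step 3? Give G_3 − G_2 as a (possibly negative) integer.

base 2: 11 = 2^(2 + 1) + 2 + 1; at 3: 3^(3 + 1) + 3 + 1 = 85; next = 84
base 3: 84 = 3^(3 + 1) + 3; at 4: 4^(4 + 1) + 4 = 1028; next = 1027
base 4: 1027 = 4^(4 + 1) + 3; at 5: 5^(5 + 1) + 3 = 15628; next = 15627

14600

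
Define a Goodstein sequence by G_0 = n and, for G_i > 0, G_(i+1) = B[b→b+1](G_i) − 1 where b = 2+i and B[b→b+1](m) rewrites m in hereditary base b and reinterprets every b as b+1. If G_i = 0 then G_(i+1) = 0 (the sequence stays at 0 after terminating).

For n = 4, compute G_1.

26

[0] 4 ≡ 2^2 (base 2). Lift 3: 27. −1: 26.
[1] 26 ≡ 2·3^2 + 2·3 + 2 (base 3). Lift 4: 42. −1: 41.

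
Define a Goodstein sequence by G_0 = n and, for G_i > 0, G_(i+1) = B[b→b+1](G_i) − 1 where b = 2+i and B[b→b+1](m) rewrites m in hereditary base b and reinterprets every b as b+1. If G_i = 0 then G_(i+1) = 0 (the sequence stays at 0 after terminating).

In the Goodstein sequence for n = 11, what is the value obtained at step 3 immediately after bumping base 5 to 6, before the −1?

279938

G_0 = 11. HB_2(11) = 2^(2 + 1) + 2 + 1. Bump = 85. G_1 = 84.
G_1 = 84. HB_3(84) = 3^(3 + 1) + 3. Bump = 1028. G_2 = 1027.
G_2 = 1027. HB_4(1027) = 4^(4 + 1) + 3. Bump = 15628. G_3 = 15627.
G_3 = 15627. HB_5(15627) = 5^(5 + 1) + 2. Bump = 279938. G_4 = 279937.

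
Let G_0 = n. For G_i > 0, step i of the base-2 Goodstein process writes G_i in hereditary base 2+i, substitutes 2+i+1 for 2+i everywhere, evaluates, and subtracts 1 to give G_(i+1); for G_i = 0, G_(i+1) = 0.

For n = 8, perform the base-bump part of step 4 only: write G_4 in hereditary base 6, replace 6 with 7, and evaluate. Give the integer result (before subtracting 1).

base 2: 8 = 2^(2 + 1); at 3: 3^(3 + 1) = 81; next = 80
base 3: 80 = 2·3^3 + 2·3^2 + 2·3 + 2; at 4: 2·4^4 + 2·4^2 + 2·4 + 2 = 554; next = 553
base 4: 553 = 2·4^4 + 2·4^2 + 2·4 + 1; at 5: 2·5^5 + 2·5^2 + 2·5 + 1 = 6311; next = 6310
base 5: 6310 = 2·5^5 + 2·5^2 + 2·5; at 6: 2·6^6 + 2·6^2 + 2·6 = 93396; next = 93395

1647196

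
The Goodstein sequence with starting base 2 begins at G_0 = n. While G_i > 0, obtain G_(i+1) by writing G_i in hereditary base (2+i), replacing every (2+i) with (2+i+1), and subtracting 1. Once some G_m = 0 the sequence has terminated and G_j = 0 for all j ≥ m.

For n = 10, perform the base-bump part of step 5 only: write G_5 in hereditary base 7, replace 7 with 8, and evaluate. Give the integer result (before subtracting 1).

i=0: 10 = 2^(2 + 1) + 2 (b=2); 2→3: 3^(3 + 1) + 3 = 84; 84−1 = 83
i=1: 83 = 3^(3 + 1) + 2 (b=3); 3→4: 4^(4 + 1) + 2 = 1026; 1026−1 = 1025
i=2: 1025 = 4^(4 + 1) + 1 (b=4); 4→5: 5^(5 + 1) + 1 = 15626; 15626−1 = 15625
i=3: 15625 = 5^(5 + 1) (b=5); 5→6: 6^(6 + 1) = 279936; 279936−1 = 279935
i=4: 279935 = 5·6^6 + 5·6^5 + 5·6^4 + 5·6^3 + 5·6^2 + 5·6 + 5 (b=6); 6→7: 5·7^7 + 5·7^5 + 5·7^4 + 5·7^3 + 5·7^2 + 5·7 + 5 = 4215755; 4215755−1 = 4215754
i=5: 4215754 = 5·7^7 + 5·7^5 + 5·7^4 + 5·7^3 + 5·7^2 + 5·7 + 4 (b=7); 7→8: 5·8^8 + 5·8^5 + 5·8^4 + 5·8^3 + 5·8^2 + 5·8 + 4 = 84073324; 84073324−1 = 84073323

84073324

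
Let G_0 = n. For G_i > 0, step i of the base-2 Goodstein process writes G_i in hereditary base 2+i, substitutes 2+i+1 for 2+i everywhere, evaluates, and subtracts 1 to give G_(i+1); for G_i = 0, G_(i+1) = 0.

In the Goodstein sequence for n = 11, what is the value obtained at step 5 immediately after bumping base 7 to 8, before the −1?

134217728

i=0: 11 = 2^(2 + 1) + 2 + 1 (b=2); 2→3: 3^(3 + 1) + 3 + 1 = 85; 85−1 = 84
i=1: 84 = 3^(3 + 1) + 3 (b=3); 3→4: 4^(4 + 1) + 4 = 1028; 1028−1 = 1027
i=2: 1027 = 4^(4 + 1) + 3 (b=4); 4→5: 5^(5 + 1) + 3 = 15628; 15628−1 = 15627
i=3: 15627 = 5^(5 + 1) + 2 (b=5); 5→6: 6^(6 + 1) + 2 = 279938; 279938−1 = 279937
i=4: 279937 = 6^(6 + 1) + 1 (b=6); 6→7: 7^(7 + 1) + 1 = 5764802; 5764802−1 = 5764801
i=5: 5764801 = 7^(7 + 1) (b=7); 7→8: 8^(8 + 1) = 134217728; 134217728−1 = 134217727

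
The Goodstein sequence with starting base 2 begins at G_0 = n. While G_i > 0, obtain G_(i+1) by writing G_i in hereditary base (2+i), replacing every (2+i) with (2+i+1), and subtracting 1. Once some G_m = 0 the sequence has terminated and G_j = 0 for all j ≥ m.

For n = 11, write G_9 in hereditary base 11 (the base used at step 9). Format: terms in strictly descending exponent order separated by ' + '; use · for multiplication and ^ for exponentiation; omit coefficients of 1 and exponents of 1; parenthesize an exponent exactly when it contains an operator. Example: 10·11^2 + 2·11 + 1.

step 0: 11 = 2^(2 + 1) + 2 + 1; sub 3 for 2: 3^(3 + 1) + 3 + 1; = 85; G_1 = 85−1 = 84
step 1: 84 = 3^(3 + 1) + 3; sub 4 for 3: 4^(4 + 1) + 4; = 1028; G_2 = 1028−1 = 1027
step 2: 1027 = 4^(4 + 1) + 3; sub 5 for 4: 5^(5 + 1) + 3; = 15628; G_3 = 15628−1 = 15627
step 3: 15627 = 5^(5 + 1) + 2; sub 6 for 5: 6^(6 + 1) + 2; = 279938; G_4 = 279938−1 = 279937
step 4: 279937 = 6^(6 + 1) + 1; sub 7 for 6: 7^(7 + 1) + 1; = 5764802; G_5 = 5764802−1 = 5764801
step 5: 5764801 = 7^(7 + 1); sub 8 for 7: 8^(8 + 1); = 134217728; G_6 = 134217728−1 = 134217727
step 6: 134217727 = 7·8^8 + 7·8^7 + 7·8^6 + 7·8^5 + 7·8^4 + 7·8^3 + 7·8^2 + 7·8 + 7; sub 9 for 8: 7·9^9 + 7·9^7 + 7·9^6 + 7·9^5 + 7·9^4 + 7·9^3 + 7·9^2 + 7·9 + 7; = 2749609303; G_7 = 2749609303−1 = 2749609302
step 7: 2749609302 = 7·9^9 + 7·9^7 + 7·9^6 + 7·9^5 + 7·9^4 + 7·9^3 + 7·9^2 + 7·9 + 6; sub 10 for 9: 7·10^10 + 7·10^7 + 7·10^6 + 7·10^5 + 7·10^4 + 7·10^3 + 7·10^2 + 7·10 + 6; = 70077777776; G_8 = 70077777776−1 = 70077777775
step 8: 70077777775 = 7·10^10 + 7·10^7 + 7·10^6 + 7·10^5 + 7·10^4 + 7·10^3 + 7·10^2 + 7·10 + 5; sub 11 for 10: 7·11^11 + 7·11^7 + 7·11^6 + 7·11^5 + 7·11^4 + 7·11^3 + 7·11^2 + 7·11 + 5; = 1997331745491; G_9 = 1997331745491−1 = 1997331745490

7·11^11 + 7·11^7 + 7·11^6 + 7·11^5 + 7·11^4 + 7·11^3 + 7·11^2 + 7·11 + 4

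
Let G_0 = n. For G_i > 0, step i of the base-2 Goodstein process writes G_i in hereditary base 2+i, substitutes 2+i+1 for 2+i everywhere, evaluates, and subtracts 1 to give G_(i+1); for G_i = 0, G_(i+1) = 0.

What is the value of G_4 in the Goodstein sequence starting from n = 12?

280019

step 0: 12 = 2^(2 + 1) + 2^2; sub 3 for 2: 3^(3 + 1) + 3^3; = 108; G_1 = 108−1 = 107
step 1: 107 = 3^(3 + 1) + 2·3^2 + 2·3 + 2; sub 4 for 3: 4^(4 + 1) + 2·4^2 + 2·4 + 2; = 1066; G_2 = 1066−1 = 1065
step 2: 1065 = 4^(4 + 1) + 2·4^2 + 2·4 + 1; sub 5 for 4: 5^(5 + 1) + 2·5^2 + 2·5 + 1; = 15686; G_3 = 15686−1 = 15685
step 3: 15685 = 5^(5 + 1) + 2·5^2 + 2·5; sub 6 for 5: 6^(6 + 1) + 2·6^2 + 2·6; = 280020; G_4 = 280020−1 = 280019
step 4: 280019 = 6^(6 + 1) + 2·6^2 + 6 + 5; sub 7 for 6: 7^(7 + 1) + 2·7^2 + 7 + 5; = 5764911; G_5 = 5764911−1 = 5764910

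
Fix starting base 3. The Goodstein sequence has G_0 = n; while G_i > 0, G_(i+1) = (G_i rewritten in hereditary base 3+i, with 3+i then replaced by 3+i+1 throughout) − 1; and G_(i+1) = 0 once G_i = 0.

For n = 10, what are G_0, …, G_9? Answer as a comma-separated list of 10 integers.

10, 16, 24, 27, 30, 33, 36, 39, 41, 43

step 0: 10 = 3^2 + 1; sub 4 for 3: 4^2 + 1; = 17; G_1 = 17−1 = 16
step 1: 16 = 4^2; sub 5 for 4: 5^2; = 25; G_2 = 25−1 = 24
step 2: 24 = 4·5 + 4; sub 6 for 5: 4·6 + 4; = 28; G_3 = 28−1 = 27
step 3: 27 = 4·6 + 3; sub 7 for 6: 4·7 + 3; = 31; G_4 = 31−1 = 30
step 4: 30 = 4·7 + 2; sub 8 for 7: 4·8 + 2; = 34; G_5 = 34−1 = 33
step 5: 33 = 4·8 + 1; sub 9 for 8: 4·9 + 1; = 37; G_6 = 37−1 = 36
step 6: 36 = 4·9; sub 10 for 9: 4·10; = 40; G_7 = 40−1 = 39
step 7: 39 = 3·10 + 9; sub 11 for 10: 3·11 + 9; = 42; G_8 = 42−1 = 41
step 8: 41 = 3·11 + 8; sub 12 for 11: 3·12 + 8; = 44; G_9 = 44−1 = 43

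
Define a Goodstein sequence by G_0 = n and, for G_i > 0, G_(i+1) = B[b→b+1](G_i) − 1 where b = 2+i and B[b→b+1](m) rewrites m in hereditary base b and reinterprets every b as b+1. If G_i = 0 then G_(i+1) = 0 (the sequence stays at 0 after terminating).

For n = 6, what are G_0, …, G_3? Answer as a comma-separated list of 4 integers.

step 0: 6 = 2^2 + 2; sub 3 for 2: 3^3 + 3; = 30; G_1 = 30−1 = 29
step 1: 29 = 3^3 + 2; sub 4 for 3: 4^4 + 2; = 258; G_2 = 258−1 = 257
step 2: 257 = 4^4 + 1; sub 5 for 4: 5^5 + 1; = 3126; G_3 = 3126−1 = 3125

6, 29, 257, 3125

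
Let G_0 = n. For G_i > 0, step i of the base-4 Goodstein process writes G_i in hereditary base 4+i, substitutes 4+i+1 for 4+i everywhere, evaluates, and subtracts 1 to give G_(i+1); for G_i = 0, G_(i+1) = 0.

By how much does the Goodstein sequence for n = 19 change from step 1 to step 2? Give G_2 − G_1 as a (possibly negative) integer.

[0] 19 ≡ 4^2 + 3 (base 4). Lift 5: 28. −1: 27.
[1] 27 ≡ 5^2 + 2 (base 5). Lift 6: 38. −1: 37.

10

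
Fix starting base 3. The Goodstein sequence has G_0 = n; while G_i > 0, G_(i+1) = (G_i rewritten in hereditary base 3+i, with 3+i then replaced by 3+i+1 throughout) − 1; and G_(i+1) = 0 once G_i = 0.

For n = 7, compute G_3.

9

G_0=7  [base 3] 2·3 + 1  →[3↦4]→  2·4 + 1 = 9  −1 ⇒ G_1=8
G_1=8  [base 4] 2·4  →[4↦5]→  2·5 = 10  −1 ⇒ G_2=9
G_2=9  [base 5] 5 + 4  →[5↦6]→  6 + 4 = 10  −1 ⇒ G_3=9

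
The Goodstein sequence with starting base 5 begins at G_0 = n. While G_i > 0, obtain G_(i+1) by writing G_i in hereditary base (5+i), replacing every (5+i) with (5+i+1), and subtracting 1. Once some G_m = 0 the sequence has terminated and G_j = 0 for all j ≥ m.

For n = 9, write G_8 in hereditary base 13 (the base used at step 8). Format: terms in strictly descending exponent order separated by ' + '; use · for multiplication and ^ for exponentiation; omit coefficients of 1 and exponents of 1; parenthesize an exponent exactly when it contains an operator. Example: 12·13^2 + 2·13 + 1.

9 —HB5→ 5 + 4 —bump→ 6 + 4 = 10 —(−1)→ 9
9 —HB6→ 6 + 3 —bump→ 7 + 3 = 10 —(−1)→ 9
9 —HB7→ 7 + 2 —bump→ 8 + 2 = 10 —(−1)→ 9
9 —HB8→ 8 + 1 —bump→ 9 + 1 = 10 —(−1)→ 9
9 —HB9→ 9 —bump→ 10 = 10 —(−1)→ 9
9 —HB10→ 9 —bump→ 9 = 9 —(−1)→ 8
8 —HB11→ 8 —bump→ 8 = 8 —(−1)→ 7
7 —HB12→ 7 —bump→ 7 = 7 —(−1)→ 6
6 —HB13→ 6 —bump→ 6 = 6 —(−1)→ 5

6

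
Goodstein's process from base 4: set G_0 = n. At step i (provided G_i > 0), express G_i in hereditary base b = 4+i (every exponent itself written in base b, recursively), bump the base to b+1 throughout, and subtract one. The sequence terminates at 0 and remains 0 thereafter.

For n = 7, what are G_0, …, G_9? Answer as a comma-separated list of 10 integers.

7, 7, 7, 7, 7, 6, 5, 4, 3, 2

i=0: 7 = 4 + 3 (b=4); 4→5: 5 + 3 = 8; 8−1 = 7
i=1: 7 = 5 + 2 (b=5); 5→6: 6 + 2 = 8; 8−1 = 7
i=2: 7 = 6 + 1 (b=6); 6→7: 7 + 1 = 8; 8−1 = 7
i=3: 7 = 7 (b=7); 7→8: 8 = 8; 8−1 = 7
i=4: 7 = 7 (b=8); 8→9: 7 = 7; 7−1 = 6
i=5: 6 = 6 (b=9); 9→10: 6 = 6; 6−1 = 5
i=6: 5 = 5 (b=10); 10→11: 5 = 5; 5−1 = 4
i=7: 4 = 4 (b=11); 11→12: 4 = 4; 4−1 = 3
i=8: 3 = 3 (b=12); 12→13: 3 = 3; 3−1 = 2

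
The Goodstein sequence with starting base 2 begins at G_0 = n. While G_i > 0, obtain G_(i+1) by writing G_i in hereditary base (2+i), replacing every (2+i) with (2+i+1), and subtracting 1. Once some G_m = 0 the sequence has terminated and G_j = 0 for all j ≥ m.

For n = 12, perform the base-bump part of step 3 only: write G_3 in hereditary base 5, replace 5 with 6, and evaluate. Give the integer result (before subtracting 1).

step 0: 12 = 2^(2 + 1) + 2^2; sub 3 for 2: 3^(3 + 1) + 3^3; = 108; G_1 = 108−1 = 107
step 1: 107 = 3^(3 + 1) + 2·3^2 + 2·3 + 2; sub 4 for 3: 4^(4 + 1) + 2·4^2 + 2·4 + 2; = 1066; G_2 = 1066−1 = 1065
step 2: 1065 = 4^(4 + 1) + 2·4^2 + 2·4 + 1; sub 5 for 4: 5^(5 + 1) + 2·5^2 + 2·5 + 1; = 15686; G_3 = 15686−1 = 15685
step 3: 15685 = 5^(5 + 1) + 2·5^2 + 2·5; sub 6 for 5: 6^(6 + 1) + 2·6^2 + 2·6; = 280020; G_4 = 280020−1 = 280019

280020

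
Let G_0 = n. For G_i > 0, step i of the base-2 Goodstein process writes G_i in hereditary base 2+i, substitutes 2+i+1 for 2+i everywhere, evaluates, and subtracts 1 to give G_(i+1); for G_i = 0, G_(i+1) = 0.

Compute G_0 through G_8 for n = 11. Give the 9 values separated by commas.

(0) 11|_2 = 2^(2 + 1) + 2 + 1 ↦ 3^(3 + 1) + 3 + 1|_3 = 85 ⇒ 84
(1) 84|_3 = 3^(3 + 1) + 3 ↦ 4^(4 + 1) + 4|_4 = 1028 ⇒ 1027
(2) 1027|_4 = 4^(4 + 1) + 3 ↦ 5^(5 + 1) + 3|_5 = 15628 ⇒ 15627
(3) 15627|_5 = 5^(5 + 1) + 2 ↦ 6^(6 + 1) + 2|_6 = 279938 ⇒ 279937
(4) 279937|_6 = 6^(6 + 1) + 1 ↦ 7^(7 + 1) + 1|_7 = 5764802 ⇒ 5764801
(5) 5764801|_7 = 7^(7 + 1) ↦ 8^(8 + 1)|_8 = 134217728 ⇒ 134217727
(6) 134217727|_8 = 7·8^8 + 7·8^7 + 7·8^6 + 7·8^5 + 7·8^4 + 7·8^3 + 7·8^2 + 7·8 + 7 ↦ 7·9^9 + 7·9^7 + 7·9^6 + 7·9^5 + 7·9^4 + 7·9^3 + 7·9^2 + 7·9 + 7|_9 = 2749609303 ⇒ 2749609302
(7) 2749609302|_9 = 7·9^9 + 7·9^7 + 7·9^6 + 7·9^5 + 7·9^4 + 7·9^3 + 7·9^2 + 7·9 + 6 ↦ 7·10^10 + 7·10^7 + 7·10^6 + 7·10^5 + 7·10^4 + 7·10^3 + 7·10^2 + 7·10 + 6|_10 = 70077777776 ⇒ 70077777775

11, 84, 1027, 15627, 279937, 5764801, 134217727, 2749609302, 70077777775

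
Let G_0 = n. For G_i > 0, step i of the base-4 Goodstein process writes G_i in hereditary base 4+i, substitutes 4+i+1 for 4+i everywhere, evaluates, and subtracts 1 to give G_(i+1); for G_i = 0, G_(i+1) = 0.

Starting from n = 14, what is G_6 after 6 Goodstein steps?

(0) 14|_4 = 3·4 + 2 ↦ 3·5 + 2|_5 = 17 ⇒ 16
(1) 16|_5 = 3·5 + 1 ↦ 3·6 + 1|_6 = 19 ⇒ 18
(2) 18|_6 = 3·6 ↦ 3·7|_7 = 21 ⇒ 20
(3) 20|_7 = 2·7 + 6 ↦ 2·8 + 6|_8 = 22 ⇒ 21
(4) 21|_8 = 2·8 + 5 ↦ 2·9 + 5|_9 = 23 ⇒ 22
(5) 22|_9 = 2·9 + 4 ↦ 2·10 + 4|_10 = 24 ⇒ 23

23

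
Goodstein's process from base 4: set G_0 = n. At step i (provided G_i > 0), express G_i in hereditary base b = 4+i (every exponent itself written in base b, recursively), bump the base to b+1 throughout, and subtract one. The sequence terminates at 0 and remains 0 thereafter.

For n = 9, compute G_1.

10

step 0: 9 = 2·4 + 1; sub 5 for 4: 2·5 + 1; = 11; G_1 = 11−1 = 10
step 1: 10 = 2·5; sub 6 for 5: 2·6; = 12; G_2 = 12−1 = 11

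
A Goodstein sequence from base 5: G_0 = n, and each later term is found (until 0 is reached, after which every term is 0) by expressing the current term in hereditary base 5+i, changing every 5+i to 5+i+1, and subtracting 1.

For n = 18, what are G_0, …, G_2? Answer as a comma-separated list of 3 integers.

18, 20, 22

i=0: 18 = 3·5 + 3 (b=5); 5→6: 3·6 + 3 = 21; 21−1 = 20
i=1: 20 = 3·6 + 2 (b=6); 6→7: 3·7 + 2 = 23; 23−1 = 22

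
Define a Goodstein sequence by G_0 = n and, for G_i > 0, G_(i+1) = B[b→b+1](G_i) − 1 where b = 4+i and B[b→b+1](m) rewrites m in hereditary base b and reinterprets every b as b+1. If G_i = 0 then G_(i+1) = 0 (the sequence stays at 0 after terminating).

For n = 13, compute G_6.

21

(0) 13|_4 = 3·4 + 1 ↦ 3·5 + 1|_5 = 16 ⇒ 15
(1) 15|_5 = 3·5 ↦ 3·6|_6 = 18 ⇒ 17
(2) 17|_6 = 2·6 + 5 ↦ 2·7 + 5|_7 = 19 ⇒ 18
(3) 18|_7 = 2·7 + 4 ↦ 2·8 + 4|_8 = 20 ⇒ 19
(4) 19|_8 = 2·8 + 3 ↦ 2·9 + 3|_9 = 21 ⇒ 20
(5) 20|_9 = 2·9 + 2 ↦ 2·10 + 2|_10 = 22 ⇒ 21
(6) 21|_10 = 2·10 + 1 ↦ 2·11 + 1|_11 = 23 ⇒ 22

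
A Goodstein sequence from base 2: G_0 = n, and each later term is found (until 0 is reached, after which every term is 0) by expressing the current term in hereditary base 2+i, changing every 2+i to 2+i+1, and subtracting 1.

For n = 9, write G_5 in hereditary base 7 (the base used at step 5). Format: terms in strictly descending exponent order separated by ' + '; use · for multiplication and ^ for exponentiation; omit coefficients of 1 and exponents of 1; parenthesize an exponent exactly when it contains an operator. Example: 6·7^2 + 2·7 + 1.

3·7^7 + 3·7^3 + 3·7^2 + 3·7

[0] 9 ≡ 2^(2 + 1) + 1 (base 2). Lift 3: 82. −1: 81.
[1] 81 ≡ 3^(3 + 1) (base 3). Lift 4: 1024. −1: 1023.
[2] 1023 ≡ 3·4^4 + 3·4^3 + 3·4^2 + 3·4 + 3 (base 4). Lift 5: 9843. −1: 9842.
[3] 9842 ≡ 3·5^5 + 3·5^3 + 3·5^2 + 3·5 + 2 (base 5). Lift 6: 140744. −1: 140743.
[4] 140743 ≡ 3·6^6 + 3·6^3 + 3·6^2 + 3·6 + 1 (base 6). Lift 7: 2471827. −1: 2471826.
[5] 2471826 ≡ 3·7^7 + 3·7^3 + 3·7^2 + 3·7 (base 7). Lift 8: 50333400. −1: 50333399.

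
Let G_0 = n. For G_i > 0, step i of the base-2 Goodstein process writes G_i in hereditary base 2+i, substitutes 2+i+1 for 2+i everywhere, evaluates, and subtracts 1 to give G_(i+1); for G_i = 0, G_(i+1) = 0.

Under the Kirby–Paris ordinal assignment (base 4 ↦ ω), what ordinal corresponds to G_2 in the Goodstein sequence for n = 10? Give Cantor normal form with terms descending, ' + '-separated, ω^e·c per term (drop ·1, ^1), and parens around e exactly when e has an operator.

ω^(ω + 1) + 1

[0] 10 ≡ 2^(2 + 1) + 2 (base 2). Lift 3: 84. −1: 83.
[1] 83 ≡ 3^(3 + 1) + 2 (base 3). Lift 4: 1026. −1: 1025.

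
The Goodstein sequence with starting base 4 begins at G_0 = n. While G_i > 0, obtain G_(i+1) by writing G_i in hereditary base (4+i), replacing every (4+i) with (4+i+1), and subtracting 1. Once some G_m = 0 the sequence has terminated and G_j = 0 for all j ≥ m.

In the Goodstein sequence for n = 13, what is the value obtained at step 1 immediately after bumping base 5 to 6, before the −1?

18

13 —HB4→ 3·4 + 1 —bump→ 3·5 + 1 = 16 —(−1)→ 15
15 —HB5→ 3·5 —bump→ 3·6 = 18 —(−1)→ 17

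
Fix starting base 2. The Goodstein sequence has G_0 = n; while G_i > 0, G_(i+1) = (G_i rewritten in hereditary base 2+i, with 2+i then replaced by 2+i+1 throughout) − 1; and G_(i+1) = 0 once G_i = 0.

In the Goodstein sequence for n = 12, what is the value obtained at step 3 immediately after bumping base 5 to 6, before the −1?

280020

step 0: 12 = 2^(2 + 1) + 2^2; sub 3 for 2: 3^(3 + 1) + 3^3; = 108; G_1 = 108−1 = 107
step 1: 107 = 3^(3 + 1) + 2·3^2 + 2·3 + 2; sub 4 for 3: 4^(4 + 1) + 2·4^2 + 2·4 + 2; = 1066; G_2 = 1066−1 = 1065
step 2: 1065 = 4^(4 + 1) + 2·4^2 + 2·4 + 1; sub 5 for 4: 5^(5 + 1) + 2·5^2 + 2·5 + 1; = 15686; G_3 = 15686−1 = 15685
step 3: 15685 = 5^(5 + 1) + 2·5^2 + 2·5; sub 6 for 5: 6^(6 + 1) + 2·6^2 + 2·6; = 280020; G_4 = 280020−1 = 280019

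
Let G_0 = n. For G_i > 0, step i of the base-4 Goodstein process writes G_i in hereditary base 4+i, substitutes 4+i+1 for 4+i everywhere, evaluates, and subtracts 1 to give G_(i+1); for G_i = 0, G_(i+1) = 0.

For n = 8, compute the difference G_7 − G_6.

-1

[0] 8 ≡ 2·4 (base 4). Lift 5: 10. −1: 9.
[1] 9 ≡ 5 + 4 (base 5). Lift 6: 10. −1: 9.
[2] 9 ≡ 6 + 3 (base 6). Lift 7: 10. −1: 9.
[3] 9 ≡ 7 + 2 (base 7). Lift 8: 10. −1: 9.
[4] 9 ≡ 8 + 1 (base 8). Lift 9: 10. −1: 9.
[5] 9 ≡ 9 (base 9). Lift 10: 10. −1: 9.
[6] 9 ≡ 9 (base 10). Lift 11: 9. −1: 8.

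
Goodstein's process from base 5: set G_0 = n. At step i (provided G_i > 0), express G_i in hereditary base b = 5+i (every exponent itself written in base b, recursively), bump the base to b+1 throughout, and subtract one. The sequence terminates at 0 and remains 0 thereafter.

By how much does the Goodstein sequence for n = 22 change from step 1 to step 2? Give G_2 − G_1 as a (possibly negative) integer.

3

(0) 22|_5 = 4·5 + 2 ↦ 4·6 + 2|_6 = 26 ⇒ 25
(1) 25|_6 = 4·6 + 1 ↦ 4·7 + 1|_7 = 29 ⇒ 28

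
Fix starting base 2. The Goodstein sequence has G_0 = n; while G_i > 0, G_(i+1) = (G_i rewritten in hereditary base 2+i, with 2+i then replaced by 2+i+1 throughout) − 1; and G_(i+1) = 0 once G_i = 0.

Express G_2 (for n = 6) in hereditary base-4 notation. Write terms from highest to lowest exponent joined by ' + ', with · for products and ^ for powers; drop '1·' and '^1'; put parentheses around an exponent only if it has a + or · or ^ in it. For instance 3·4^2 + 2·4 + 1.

4^4 + 1

G_0=6  [base 2] 2^2 + 2  →[2↦3]→  3^3 + 3 = 30  −1 ⇒ G_1=29
G_1=29  [base 3] 3^3 + 2  →[3↦4]→  4^4 + 2 = 258  −1 ⇒ G_2=257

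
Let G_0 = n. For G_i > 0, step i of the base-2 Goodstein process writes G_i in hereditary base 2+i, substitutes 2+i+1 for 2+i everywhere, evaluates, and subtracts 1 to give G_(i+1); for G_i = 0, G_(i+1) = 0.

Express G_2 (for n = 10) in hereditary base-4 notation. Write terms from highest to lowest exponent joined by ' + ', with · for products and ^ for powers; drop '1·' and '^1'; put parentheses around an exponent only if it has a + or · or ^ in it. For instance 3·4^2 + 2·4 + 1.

i=0: 10 = 2^(2 + 1) + 2 (b=2); 2→3: 3^(3 + 1) + 3 = 84; 84−1 = 83
i=1: 83 = 3^(3 + 1) + 2 (b=3); 3→4: 4^(4 + 1) + 2 = 1026; 1026−1 = 1025

4^(4 + 1) + 1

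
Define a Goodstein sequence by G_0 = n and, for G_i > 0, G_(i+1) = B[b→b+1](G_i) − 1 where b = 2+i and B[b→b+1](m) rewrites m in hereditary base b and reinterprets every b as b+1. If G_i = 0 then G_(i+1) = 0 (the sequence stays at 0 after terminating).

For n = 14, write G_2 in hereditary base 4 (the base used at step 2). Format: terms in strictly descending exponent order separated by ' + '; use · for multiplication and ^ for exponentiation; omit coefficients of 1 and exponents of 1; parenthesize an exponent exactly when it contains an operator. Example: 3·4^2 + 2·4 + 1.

(0) 14|_2 = 2^(2 + 1) + 2^2 + 2 ↦ 3^(3 + 1) + 3^3 + 3|_3 = 111 ⇒ 110
(1) 110|_3 = 3^(3 + 1) + 3^3 + 2 ↦ 4^(4 + 1) + 4^4 + 2|_4 = 1282 ⇒ 1281

4^(4 + 1) + 4^4 + 1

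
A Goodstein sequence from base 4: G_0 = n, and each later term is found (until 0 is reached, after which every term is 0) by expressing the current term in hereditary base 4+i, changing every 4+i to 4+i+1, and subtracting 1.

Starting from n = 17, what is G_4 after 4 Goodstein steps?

43

G_0 = 17. HB_4(17) = 4^2 + 1. Bump = 26. G_1 = 25.
G_1 = 25. HB_5(25) = 5^2. Bump = 36. G_2 = 35.
G_2 = 35. HB_6(35) = 5·6 + 5. Bump = 40. G_3 = 39.
G_3 = 39. HB_7(39) = 5·7 + 4. Bump = 44. G_4 = 43.
G_4 = 43. HB_8(43) = 5·8 + 3. Bump = 48. G_5 = 47.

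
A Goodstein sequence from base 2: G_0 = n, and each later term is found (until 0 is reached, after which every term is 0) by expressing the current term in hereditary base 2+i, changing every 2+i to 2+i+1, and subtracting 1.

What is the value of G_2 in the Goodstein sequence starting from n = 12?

[0] 12 ≡ 2^(2 + 1) + 2^2 (base 2). Lift 3: 108. −1: 107.
[1] 107 ≡ 3^(3 + 1) + 2·3^2 + 2·3 + 2 (base 3). Lift 4: 1066. −1: 1065.
[2] 1065 ≡ 4^(4 + 1) + 2·4^2 + 2·4 + 1 (base 4). Lift 5: 15686. −1: 15685.

1065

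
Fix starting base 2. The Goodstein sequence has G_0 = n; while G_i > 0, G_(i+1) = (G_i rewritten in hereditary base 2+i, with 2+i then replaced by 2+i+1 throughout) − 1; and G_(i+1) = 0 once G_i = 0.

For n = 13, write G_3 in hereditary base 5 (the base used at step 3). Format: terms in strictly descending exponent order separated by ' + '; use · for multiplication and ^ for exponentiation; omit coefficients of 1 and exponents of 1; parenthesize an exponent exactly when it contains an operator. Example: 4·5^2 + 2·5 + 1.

5^(5 + 1) + 3·5^3 + 3·5^2 + 3·5 + 2

(0) 13|_2 = 2^(2 + 1) + 2^2 + 1 ↦ 3^(3 + 1) + 3^3 + 1|_3 = 109 ⇒ 108
(1) 108|_3 = 3^(3 + 1) + 3^3 ↦ 4^(4 + 1) + 4^4|_4 = 1280 ⇒ 1279
(2) 1279|_4 = 4^(4 + 1) + 3·4^3 + 3·4^2 + 3·4 + 3 ↦ 5^(5 + 1) + 3·5^3 + 3·5^2 + 3·5 + 3|_5 = 16093 ⇒ 16092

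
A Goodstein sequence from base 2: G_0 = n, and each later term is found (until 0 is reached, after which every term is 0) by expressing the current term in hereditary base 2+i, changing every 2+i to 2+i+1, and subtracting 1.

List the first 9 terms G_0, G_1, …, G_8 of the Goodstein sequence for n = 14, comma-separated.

14, 110, 1281, 18750, 326591, 5862840, 134404971, 3487116548, 100000555551

i=0: 14 = 2^(2 + 1) + 2^2 + 2 (b=2); 2→3: 3^(3 + 1) + 3^3 + 3 = 111; 111−1 = 110
i=1: 110 = 3^(3 + 1) + 3^3 + 2 (b=3); 3→4: 4^(4 + 1) + 4^4 + 2 = 1282; 1282−1 = 1281
i=2: 1281 = 4^(4 + 1) + 4^4 + 1 (b=4); 4→5: 5^(5 + 1) + 5^5 + 1 = 18751; 18751−1 = 18750
i=3: 18750 = 5^(5 + 1) + 5^5 (b=5); 5→6: 6^(6 + 1) + 6^6 = 326592; 326592−1 = 326591
i=4: 326591 = 6^(6 + 1) + 5·6^5 + 5·6^4 + 5·6^3 + 5·6^2 + 5·6 + 5 (b=6); 6→7: 7^(7 + 1) + 5·7^5 + 5·7^4 + 5·7^3 + 5·7^2 + 5·7 + 5 = 5862841; 5862841−1 = 5862840
i=5: 5862840 = 7^(7 + 1) + 5·7^5 + 5·7^4 + 5·7^3 + 5·7^2 + 5·7 + 4 (b=7); 7→8: 8^(8 + 1) + 5·8^5 + 5·8^4 + 5·8^3 + 5·8^2 + 5·8 + 4 = 134404972; 134404972−1 = 134404971
i=6: 134404971 = 8^(8 + 1) + 5·8^5 + 5·8^4 + 5·8^3 + 5·8^2 + 5·8 + 3 (b=8); 8→9: 9^(9 + 1) + 5·9^5 + 5·9^4 + 5·9^3 + 5·9^2 + 5·9 + 3 = 3487116549; 3487116549−1 = 3487116548
i=7: 3487116548 = 9^(9 + 1) + 5·9^5 + 5·9^4 + 5·9^3 + 5·9^2 + 5·9 + 2 (b=9); 9→10: 10^(10 + 1) + 5·10^5 + 5·10^4 + 5·10^3 + 5·10^2 + 5·10 + 2 = 100000555552; 100000555552−1 = 100000555551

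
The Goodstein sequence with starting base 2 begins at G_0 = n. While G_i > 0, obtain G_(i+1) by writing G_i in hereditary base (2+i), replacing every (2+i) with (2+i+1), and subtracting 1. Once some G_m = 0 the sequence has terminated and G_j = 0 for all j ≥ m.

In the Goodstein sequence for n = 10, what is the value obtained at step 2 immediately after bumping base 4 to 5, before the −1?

15626

i=0: 10 = 2^(2 + 1) + 2 (b=2); 2→3: 3^(3 + 1) + 3 = 84; 84−1 = 83
i=1: 83 = 3^(3 + 1) + 2 (b=3); 3→4: 4^(4 + 1) + 2 = 1026; 1026−1 = 1025
i=2: 1025 = 4^(4 + 1) + 1 (b=4); 4→5: 5^(5 + 1) + 1 = 15626; 15626−1 = 15625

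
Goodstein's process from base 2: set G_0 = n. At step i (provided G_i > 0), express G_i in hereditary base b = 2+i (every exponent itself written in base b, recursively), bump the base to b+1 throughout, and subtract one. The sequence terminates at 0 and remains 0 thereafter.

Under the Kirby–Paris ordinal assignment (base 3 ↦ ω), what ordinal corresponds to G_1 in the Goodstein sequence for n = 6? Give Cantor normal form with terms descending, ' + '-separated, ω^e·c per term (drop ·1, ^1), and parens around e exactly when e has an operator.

(0) 6|_2 = 2^2 + 2 ↦ 3^3 + 3|_3 = 30 ⇒ 29
(1) 29|_3 = 3^3 + 2 ↦ 4^4 + 2|_4 = 258 ⇒ 257

ω^ω + 2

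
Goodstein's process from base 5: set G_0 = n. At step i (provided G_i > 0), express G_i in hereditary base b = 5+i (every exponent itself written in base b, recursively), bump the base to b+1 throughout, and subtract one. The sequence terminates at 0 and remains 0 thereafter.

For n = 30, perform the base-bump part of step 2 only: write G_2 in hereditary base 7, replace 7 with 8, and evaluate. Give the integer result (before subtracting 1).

68

step 0: 30 = 5^2 + 5; sub 6 for 5: 6^2 + 6; = 42; G_1 = 42−1 = 41
step 1: 41 = 6^2 + 5; sub 7 for 6: 7^2 + 5; = 54; G_2 = 54−1 = 53
step 2: 53 = 7^2 + 4; sub 8 for 7: 8^2 + 4; = 68; G_3 = 68−1 = 67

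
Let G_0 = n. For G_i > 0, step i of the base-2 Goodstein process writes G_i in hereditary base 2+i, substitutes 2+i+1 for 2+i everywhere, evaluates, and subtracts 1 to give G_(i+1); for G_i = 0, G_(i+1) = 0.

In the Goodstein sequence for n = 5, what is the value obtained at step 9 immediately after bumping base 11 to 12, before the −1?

5644

i=0: 5 = 2^2 + 1 (b=2); 2→3: 3^3 + 1 = 28; 28−1 = 27
i=1: 27 = 3^3 (b=3); 3→4: 4^4 = 256; 256−1 = 255
i=2: 255 = 3·4^3 + 3·4^2 + 3·4 + 3 (b=4); 4→5: 3·5^3 + 3·5^2 + 3·5 + 3 = 468; 468−1 = 467
i=3: 467 = 3·5^3 + 3·5^2 + 3·5 + 2 (b=5); 5→6: 3·6^3 + 3·6^2 + 3·6 + 2 = 776; 776−1 = 775
i=4: 775 = 3·6^3 + 3·6^2 + 3·6 + 1 (b=6); 6→7: 3·7^3 + 3·7^2 + 3·7 + 1 = 1198; 1198−1 = 1197
i=5: 1197 = 3·7^3 + 3·7^2 + 3·7 (b=7); 7→8: 3·8^3 + 3·8^2 + 3·8 = 1752; 1752−1 = 1751
i=6: 1751 = 3·8^3 + 3·8^2 + 2·8 + 7 (b=8); 8→9: 3·9^3 + 3·9^2 + 2·9 + 7 = 2455; 2455−1 = 2454
i=7: 2454 = 3·9^3 + 3·9^2 + 2·9 + 6 (b=9); 9→10: 3·10^3 + 3·10^2 + 2·10 + 6 = 3326; 3326−1 = 3325
i=8: 3325 = 3·10^3 + 3·10^2 + 2·10 + 5 (b=10); 10→11: 3·11^3 + 3·11^2 + 2·11 + 5 = 4383; 4383−1 = 4382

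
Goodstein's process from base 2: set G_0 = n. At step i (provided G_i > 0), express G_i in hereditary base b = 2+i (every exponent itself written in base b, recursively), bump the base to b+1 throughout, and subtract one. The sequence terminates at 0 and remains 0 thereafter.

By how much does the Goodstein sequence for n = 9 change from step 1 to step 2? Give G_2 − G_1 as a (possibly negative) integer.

942

(0) 9|_2 = 2^(2 + 1) + 1 ↦ 3^(3 + 1) + 1|_3 = 82 ⇒ 81
(1) 81|_3 = 3^(3 + 1) ↦ 4^(4 + 1)|_4 = 1024 ⇒ 1023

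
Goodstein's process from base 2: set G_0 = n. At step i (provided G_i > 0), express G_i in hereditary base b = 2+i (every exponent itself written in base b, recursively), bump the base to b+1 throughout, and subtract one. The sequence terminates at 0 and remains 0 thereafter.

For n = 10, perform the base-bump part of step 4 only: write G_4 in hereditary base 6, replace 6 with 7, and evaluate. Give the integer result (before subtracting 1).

4215755

G_0 = 10. HB_2(10) = 2^(2 + 1) + 2. Bump = 84. G_1 = 83.
G_1 = 83. HB_3(83) = 3^(3 + 1) + 2. Bump = 1026. G_2 = 1025.
G_2 = 1025. HB_4(1025) = 4^(4 + 1) + 1. Bump = 15626. G_3 = 15625.
G_3 = 15625. HB_5(15625) = 5^(5 + 1). Bump = 279936. G_4 = 279935.
G_4 = 279935. HB_6(279935) = 5·6^6 + 5·6^5 + 5·6^4 + 5·6^3 + 5·6^2 + 5·6 + 5. Bump = 4215755. G_5 = 4215754.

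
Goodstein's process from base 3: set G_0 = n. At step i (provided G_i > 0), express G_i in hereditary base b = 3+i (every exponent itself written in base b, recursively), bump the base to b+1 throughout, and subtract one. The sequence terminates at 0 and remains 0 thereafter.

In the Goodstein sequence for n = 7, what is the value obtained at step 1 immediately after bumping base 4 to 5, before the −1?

10

G_0 = 7. HB_3(7) = 2·3 + 1. Bump = 9. G_1 = 8.
G_1 = 8. HB_4(8) = 2·4. Bump = 10. G_2 = 9.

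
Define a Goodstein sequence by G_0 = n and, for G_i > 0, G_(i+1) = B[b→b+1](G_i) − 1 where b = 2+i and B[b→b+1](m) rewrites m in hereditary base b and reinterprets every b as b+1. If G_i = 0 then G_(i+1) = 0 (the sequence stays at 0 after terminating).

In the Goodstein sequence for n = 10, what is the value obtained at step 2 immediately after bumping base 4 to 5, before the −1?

G_0=10  [base 2] 2^(2 + 1) + 2  →[2↦3]→  3^(3 + 1) + 3 = 84  −1 ⇒ G_1=83
G_1=83  [base 3] 3^(3 + 1) + 2  →[3↦4]→  4^(4 + 1) + 2 = 1026  −1 ⇒ G_2=1025
G_2=1025  [base 4] 4^(4 + 1) + 1  →[4↦5]→  5^(5 + 1) + 1 = 15626  −1 ⇒ G_3=15625

15626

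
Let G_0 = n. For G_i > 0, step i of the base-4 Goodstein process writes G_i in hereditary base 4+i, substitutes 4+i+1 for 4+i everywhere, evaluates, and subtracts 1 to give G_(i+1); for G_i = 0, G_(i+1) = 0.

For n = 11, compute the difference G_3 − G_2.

G_0=11  [base 4] 2·4 + 3  →[4↦5]→  2·5 + 3 = 13  −1 ⇒ G_1=12
G_1=12  [base 5] 2·5 + 2  →[5↦6]→  2·6 + 2 = 14  −1 ⇒ G_2=13
G_2=13  [base 6] 2·6 + 1  →[6↦7]→  2·7 + 1 = 15  −1 ⇒ G_3=14

1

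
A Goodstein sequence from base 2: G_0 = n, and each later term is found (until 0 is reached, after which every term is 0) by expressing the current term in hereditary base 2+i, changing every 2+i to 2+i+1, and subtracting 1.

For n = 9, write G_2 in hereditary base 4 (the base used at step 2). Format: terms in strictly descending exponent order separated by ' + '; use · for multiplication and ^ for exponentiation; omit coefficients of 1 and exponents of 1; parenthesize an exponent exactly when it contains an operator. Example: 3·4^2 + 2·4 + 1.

3·4^4 + 3·4^3 + 3·4^2 + 3·4 + 3

step 0: 9 = 2^(2 + 1) + 1; sub 3 for 2: 3^(3 + 1) + 1; = 82; G_1 = 82−1 = 81
step 1: 81 = 3^(3 + 1); sub 4 for 3: 4^(4 + 1); = 1024; G_2 = 1024−1 = 1023
step 2: 1023 = 3·4^4 + 3·4^3 + 3·4^2 + 3·4 + 3; sub 5 for 4: 3·5^5 + 3·5^3 + 3·5^2 + 3·5 + 3; = 9843; G_3 = 9843−1 = 9842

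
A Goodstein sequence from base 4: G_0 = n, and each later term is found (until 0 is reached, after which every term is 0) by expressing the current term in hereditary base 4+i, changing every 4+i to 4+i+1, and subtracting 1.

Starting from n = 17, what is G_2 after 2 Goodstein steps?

35

i=0: 17 = 4^2 + 1 (b=4); 4→5: 5^2 + 1 = 26; 26−1 = 25
i=1: 25 = 5^2 (b=5); 5→6: 6^2 = 36; 36−1 = 35
i=2: 35 = 5·6 + 5 (b=6); 6→7: 5·7 + 5 = 40; 40−1 = 39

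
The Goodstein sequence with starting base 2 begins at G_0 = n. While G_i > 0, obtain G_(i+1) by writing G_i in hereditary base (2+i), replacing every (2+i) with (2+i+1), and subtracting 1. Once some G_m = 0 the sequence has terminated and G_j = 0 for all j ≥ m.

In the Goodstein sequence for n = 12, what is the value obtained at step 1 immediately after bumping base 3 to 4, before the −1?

1066

(0) 12|_2 = 2^(2 + 1) + 2^2 ↦ 3^(3 + 1) + 3^3|_3 = 108 ⇒ 107
(1) 107|_3 = 3^(3 + 1) + 2·3^2 + 2·3 + 2 ↦ 4^(4 + 1) + 2·4^2 + 2·4 + 2|_4 = 1066 ⇒ 1065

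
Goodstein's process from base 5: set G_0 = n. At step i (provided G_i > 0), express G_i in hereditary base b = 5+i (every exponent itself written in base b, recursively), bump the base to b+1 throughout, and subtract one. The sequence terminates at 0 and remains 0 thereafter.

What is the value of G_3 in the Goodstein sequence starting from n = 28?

(0) 28|_5 = 5^2 + 3 ↦ 6^2 + 3|_6 = 39 ⇒ 38
(1) 38|_6 = 6^2 + 2 ↦ 7^2 + 2|_7 = 51 ⇒ 50
(2) 50|_7 = 7^2 + 1 ↦ 8^2 + 1|_8 = 65 ⇒ 64

64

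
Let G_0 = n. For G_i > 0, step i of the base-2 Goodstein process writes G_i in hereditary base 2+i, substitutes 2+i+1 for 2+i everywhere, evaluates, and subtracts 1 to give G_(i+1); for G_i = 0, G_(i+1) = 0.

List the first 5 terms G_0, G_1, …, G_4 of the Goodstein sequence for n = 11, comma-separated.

11, 84, 1027, 15627, 279937

G_0 = 11. HB_2(11) = 2^(2 + 1) + 2 + 1. Bump = 85. G_1 = 84.
G_1 = 84. HB_3(84) = 3^(3 + 1) + 3. Bump = 1028. G_2 = 1027.
G_2 = 1027. HB_4(1027) = 4^(4 + 1) + 3. Bump = 15628. G_3 = 15627.
G_3 = 15627. HB_5(15627) = 5^(5 + 1) + 2. Bump = 279938. G_4 = 279937.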